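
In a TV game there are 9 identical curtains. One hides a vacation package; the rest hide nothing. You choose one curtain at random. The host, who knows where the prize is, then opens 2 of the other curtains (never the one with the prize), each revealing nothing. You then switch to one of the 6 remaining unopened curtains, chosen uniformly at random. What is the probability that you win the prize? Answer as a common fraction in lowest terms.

4/27

Your original curtain holds the prize with probability 1/9, so the other 8 collectively hold it with probability 8/9.
The host can always find 2 empty curtains to open, so the reveals don't change that 8/9; it is now spread over the 6 remaining unopened curtains.
P(win by switching) = (8/9) · (1/6) = 4/27.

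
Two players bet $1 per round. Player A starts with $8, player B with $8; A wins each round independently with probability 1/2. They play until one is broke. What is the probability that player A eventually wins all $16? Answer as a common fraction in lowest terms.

With a fair step, P(i) = ½P(i−1) + ½P(i+1) with P(0)=0, P(16)=1 has the linear solution P(i) = i/16.
P(8) = 8/16 = 1/2.

1/2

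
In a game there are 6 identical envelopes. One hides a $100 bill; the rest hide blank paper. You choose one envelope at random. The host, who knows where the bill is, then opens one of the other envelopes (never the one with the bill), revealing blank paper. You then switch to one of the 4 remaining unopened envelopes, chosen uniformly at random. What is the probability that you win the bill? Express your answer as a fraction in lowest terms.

5/24

Your original envelope holds the bill with probability 1/6, so the other 5 collectively hold it with probability 5/6.
The host can always find an empty envelope to open, so this doesn't change that 5/6; it is now spread over the 4 remaining unopened envelopes.
P(win by switching) = (5/6) · (1/4) = 5/24.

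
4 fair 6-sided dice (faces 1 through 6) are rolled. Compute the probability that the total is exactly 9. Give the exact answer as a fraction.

There are 6^4 = 1296 equally likely outcomes.
The number of ordered 4-tuples from {1,…,6} summing to 9 is 56.
P(sum = 9) = 56/1296 = 7/162.

7/162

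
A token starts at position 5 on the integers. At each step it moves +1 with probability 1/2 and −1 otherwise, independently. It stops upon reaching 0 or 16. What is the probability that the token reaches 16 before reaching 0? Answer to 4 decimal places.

0.3125

With a fair step, P(i) = ½P(i−1) + ½P(i+1) with P(0)=0, P(16)=1 has the linear solution P(i) = i/16.
P(5) = 5/16 ≈ 0.3125.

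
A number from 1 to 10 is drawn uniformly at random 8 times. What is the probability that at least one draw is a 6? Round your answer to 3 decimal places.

0.570

P(no draw is a 6) = (9/10)^8 ≈ 0.430.
P(at least one) = 1 − 0.430 = 0.570.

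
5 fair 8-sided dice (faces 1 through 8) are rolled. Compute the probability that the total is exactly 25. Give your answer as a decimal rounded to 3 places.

There are 8^5 = 32768 equally likely outcomes.
The number of ordered 5-tuples from {1,…,8} summing to 25 is 2226.
P(sum = 25) = 2226/32768 = 1113/16384 ≈ 0.068.

0.068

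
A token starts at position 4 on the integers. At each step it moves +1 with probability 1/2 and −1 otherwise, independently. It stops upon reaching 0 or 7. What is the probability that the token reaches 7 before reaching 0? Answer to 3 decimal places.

0.571

With a fair step, P(i) = ½P(i−1) + ½P(i+1) with P(0)=0, P(7)=1 has the linear solution P(i) = i/7.
P(4) = 4/7 ≈ 0.571.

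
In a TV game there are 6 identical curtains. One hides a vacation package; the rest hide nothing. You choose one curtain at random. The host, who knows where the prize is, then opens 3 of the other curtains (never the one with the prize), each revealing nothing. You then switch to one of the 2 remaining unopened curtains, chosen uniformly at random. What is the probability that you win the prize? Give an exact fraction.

Your original curtain holds the prize with probability 1/6, so the other 5 collectively hold it with probability 5/6.
The host can always find 3 empty curtains to open, so the reveals don't change that 5/6; it is now spread over the 2 remaining unopened curtains.
P(win by switching) = (5/6) · (1/2) = 5/12.

5/12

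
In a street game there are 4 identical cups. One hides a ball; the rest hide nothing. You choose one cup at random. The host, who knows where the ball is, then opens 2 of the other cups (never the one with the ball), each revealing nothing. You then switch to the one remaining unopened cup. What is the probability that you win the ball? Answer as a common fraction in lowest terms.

3/4

Your original cup holds the ball with probability 1/4, so the other 3 collectively hold it with probability 3/4.
The host can always find 2 empty cups to open, so the reveals don't change that 3/4; it is now spread over the 1 remaining unopened cup.
P(win by switching) = (3/4) · (1/1) = 3/4.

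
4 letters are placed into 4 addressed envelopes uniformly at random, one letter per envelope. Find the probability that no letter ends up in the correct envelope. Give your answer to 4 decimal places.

0.3750

This is the derangement probability: permutations of 4 with no fixed point.
D(4) = 4! · (1 − 1/1! + 1/2! − ··· + (−1)^4/4!) = 9.
P = 9/24 = 3/8 ≈ 0.3750.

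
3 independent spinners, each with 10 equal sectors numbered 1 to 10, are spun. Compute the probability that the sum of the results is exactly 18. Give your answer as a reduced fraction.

There are 10^3 = 1000 equally likely outcomes.
The number of ordered 3-tuples from {1,…,10} summing to 18 is 73.
P(sum = 18) = 73/1000.

73/1000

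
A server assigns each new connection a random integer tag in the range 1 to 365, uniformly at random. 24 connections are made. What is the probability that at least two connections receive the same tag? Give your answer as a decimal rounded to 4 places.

0.5383

It's easier to compute the probability that all 24 are distinct.
P(all distinct) = 365/365 · 364/365 · ··· · 342/365 ≈ 0.4617.
So the probability of at least one match is 1 − 0.4617 = 0.5383.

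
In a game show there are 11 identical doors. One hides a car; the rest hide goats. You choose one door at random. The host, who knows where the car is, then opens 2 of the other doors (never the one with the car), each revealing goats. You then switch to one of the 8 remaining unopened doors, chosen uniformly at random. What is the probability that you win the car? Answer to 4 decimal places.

Your original door holds the car with probability 1/11, so the other 10 collectively hold it with probability 10/11.
The host can always find 2 empty doors to open, so the reveals don't change that 10/11; it is now spread over the 8 remaining unopened doors.
P(win by switching) = (10/11) · (1/8) = 5/44 ≈ 0.1136.

0.1136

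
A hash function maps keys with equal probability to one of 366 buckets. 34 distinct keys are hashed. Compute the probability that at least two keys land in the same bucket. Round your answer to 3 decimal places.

It's easier to compute the probability that all 34 are distinct.
P(all distinct) = 366/366 · 365/366 · ··· · 333/366 ≈ 0.206.
So the probability of at least one match is 1 − 0.206 = 0.794.

0.794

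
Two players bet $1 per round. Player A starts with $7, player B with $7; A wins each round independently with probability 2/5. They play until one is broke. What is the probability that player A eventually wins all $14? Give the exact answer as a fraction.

128/2315

Let r = q/p = (3/5)/(2/5) = 3/2. The recurrence P(i) = p·P(i+1) + q·P(i−1) with P(0)=0, P(14)=1 gives P(i) = (1 − r^i)/(1 − r^14).
P(7) = (1 − (3/2)^7) / (1 − (3/2)^14) = 128/2315.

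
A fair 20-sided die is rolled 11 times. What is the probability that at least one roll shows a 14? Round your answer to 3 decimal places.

0.431

P(no roll shows a 14) = (19/20)^11 ≈ 0.569.
P(at least one) = 1 − 0.569 = 0.431.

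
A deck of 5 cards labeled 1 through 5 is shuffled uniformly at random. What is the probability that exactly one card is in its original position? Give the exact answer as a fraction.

3/8

Choose which one is fixed: C(5,1) = 5 ways.
The remaining 4 must have no fixed point: D(4) = 9.
P = 5·9/120 = 3/8.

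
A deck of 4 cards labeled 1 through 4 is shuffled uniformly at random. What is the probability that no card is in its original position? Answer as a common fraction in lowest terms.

This is the derangement probability: permutations of 4 with no fixed point.
D(4) = 4! · (1 − 1/1! + 1/2! − ··· + (−1)^4/4!) = 9.
P = 9/24 = 3/8.

3/8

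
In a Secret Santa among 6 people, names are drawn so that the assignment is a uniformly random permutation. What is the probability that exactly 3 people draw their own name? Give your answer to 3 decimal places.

0.056

Choose which 3 of the 6 are fixed: C(6,3) = 20 ways.
The remaining 3 must have no fixed point: D(3) = 2.
P = 20·2/720 = 1/18 ≈ 0.056.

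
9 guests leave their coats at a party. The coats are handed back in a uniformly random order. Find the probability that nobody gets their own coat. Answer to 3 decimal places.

This is the derangement probability: permutations of 9 with no fixed point.
D(9) = 9! · (1 − 1/1! + 1/2! − ··· + (−1)^9/9!) = 133496.
P = 133496/362880 = 16687/45360 ≈ 0.368.

0.368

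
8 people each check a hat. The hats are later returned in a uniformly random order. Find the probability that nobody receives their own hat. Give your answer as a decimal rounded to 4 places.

This is the derangement probability: permutations of 8 with no fixed point.
D(8) = 8! · (1 − 1/1! + 1/2! − ··· + (−1)^8/8!) = 14833.
P = 14833/40320 = 2119/5760 ≈ 0.3679.

0.3679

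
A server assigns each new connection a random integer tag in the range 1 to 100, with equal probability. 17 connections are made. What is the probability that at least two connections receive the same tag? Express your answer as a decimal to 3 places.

It's easier to compute the probability that all 17 are distinct.
P(all distinct) = 100/100 · 99/100 · ··· · 84/100 ≈ 0.237.
So the probability of at least one match is 1 − 0.237 = 0.763.

0.763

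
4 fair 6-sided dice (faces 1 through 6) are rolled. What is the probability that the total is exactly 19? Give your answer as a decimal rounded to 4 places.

0.0432

There are 6^4 = 1296 equally likely outcomes.
The number of ordered 4-tuples from {1,…,6} summing to 19 is 56.
P(sum = 19) = 56/1296 = 7/162 ≈ 0.0432.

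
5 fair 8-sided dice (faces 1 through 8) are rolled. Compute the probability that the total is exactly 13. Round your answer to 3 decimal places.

0.015

There are 8^5 = 32768 equally likely outcomes.
The number of ordered 5-tuples from {1,…,8} summing to 13 is 490.
P(sum = 13) = 490/32768 = 245/16384 ≈ 0.015.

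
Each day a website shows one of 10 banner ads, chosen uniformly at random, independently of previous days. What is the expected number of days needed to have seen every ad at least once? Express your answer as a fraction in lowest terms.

7381/252

After i distinct types are collected, each trial gives a new one with probability (10−i)/10, so the expected wait for the next new type is 10/(10−i).
E = 10/10 + 10/9 + 10/8 + 10/7 + 10/6 + 10/5 + 10/4 + 10/3 + 10/2 + 10/1 = 7381/252.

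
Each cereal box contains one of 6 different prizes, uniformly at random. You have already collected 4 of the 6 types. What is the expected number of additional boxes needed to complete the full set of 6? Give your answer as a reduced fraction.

Starting from 4 distinct types, each trial gives a new one with probability (6−i)/6 when i types are held, so the wait for the next new type is 6/(6−i).
E = 6/2 + 6/1 = 9.

9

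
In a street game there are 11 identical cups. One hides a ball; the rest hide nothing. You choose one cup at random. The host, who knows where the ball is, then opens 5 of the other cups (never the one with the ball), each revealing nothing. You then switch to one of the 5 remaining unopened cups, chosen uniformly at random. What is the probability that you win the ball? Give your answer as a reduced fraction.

2/11

Your original cup holds the ball with probability 1/11, so the other 10 collectively hold it with probability 10/11.
The host can always find 5 empty cups to open, so the reveals don't change that 10/11; it is now spread over the 5 remaining unopened cups.
P(win by switching) = (10/11) · (1/5) = 2/11.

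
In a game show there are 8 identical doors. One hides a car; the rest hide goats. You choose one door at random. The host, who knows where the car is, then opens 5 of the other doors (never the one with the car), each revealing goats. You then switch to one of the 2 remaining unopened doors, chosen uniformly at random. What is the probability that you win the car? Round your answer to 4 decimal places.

Your original door holds the car with probability 1/8, so the other 7 collectively hold it with probability 7/8.
The host can always find 5 empty doors to open, so the reveals don't change that 7/8; it is now spread over the 2 remaining unopened doors.
P(win by switching) = (7/8) · (1/2) = 7/16 ≈ 0.4375.

0.4375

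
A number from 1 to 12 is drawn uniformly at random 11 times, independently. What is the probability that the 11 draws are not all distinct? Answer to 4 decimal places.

0.9994

P(all 11 different) = 12/12 · 11/12 · ··· · 2/12 ≈ 0.0006.
P(at least two equal) = 1 − 0.0006 = 0.9994.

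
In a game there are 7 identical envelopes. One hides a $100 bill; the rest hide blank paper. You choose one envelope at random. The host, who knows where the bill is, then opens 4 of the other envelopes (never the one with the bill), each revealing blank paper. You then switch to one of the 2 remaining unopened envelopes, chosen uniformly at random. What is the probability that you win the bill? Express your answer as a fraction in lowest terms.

3/7

Your original envelope holds the bill with probability 1/7, so the other 6 collectively hold it with probability 6/7.
The host can always find 4 empty envelopes to open, so the reveals don't change that 6/7; it is now spread over the 2 remaining unopened envelopes.
P(win by switching) = (6/7) · (1/2) = 3/7.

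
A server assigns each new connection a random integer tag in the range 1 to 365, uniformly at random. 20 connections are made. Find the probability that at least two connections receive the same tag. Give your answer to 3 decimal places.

0.411

It's easier to compute the probability that all 20 are distinct.
P(all distinct) = 365/365 · 364/365 · ··· · 346/365 ≈ 0.589.
So the probability of at least one match is 1 − 0.589 = 0.411.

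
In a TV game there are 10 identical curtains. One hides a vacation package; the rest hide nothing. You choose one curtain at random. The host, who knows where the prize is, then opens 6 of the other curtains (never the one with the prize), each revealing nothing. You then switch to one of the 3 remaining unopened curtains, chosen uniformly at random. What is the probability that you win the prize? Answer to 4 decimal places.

Your original curtain holds the prize with probability 1/10, so the other 9 collectively hold it with probability 9/10.
The host can always find 6 empty curtains to open, so the reveals don't change that 9/10; it is now spread over the 3 remaining unopened curtains.
P(win by switching) = (9/10) · (1/3) = 3/10 ≈ 0.3000.

0.3000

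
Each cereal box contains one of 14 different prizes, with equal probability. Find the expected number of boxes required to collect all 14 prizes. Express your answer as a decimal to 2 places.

45.52

After i distinct types are collected, each trial gives a new one with probability (14−i)/14, so the expected wait for the next new type is 14/(14−i).
E = 14/14 + 14/13 + 14/12 + 14/11 + 14/10 + 14/9 + 14/8 + 14/7 + 14/6 + 14/5 + 14/4 + 14/3 + 14/2 + 14/1 = 1171733/25740 ≈ 45.52.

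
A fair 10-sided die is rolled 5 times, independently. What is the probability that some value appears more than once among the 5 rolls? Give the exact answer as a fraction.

436/625

P(all 5 different) = 10/10 · 9/10 · ··· · 6/10 = 189/625.
P(at least two equal) = 1 − 189/625 = 436/625.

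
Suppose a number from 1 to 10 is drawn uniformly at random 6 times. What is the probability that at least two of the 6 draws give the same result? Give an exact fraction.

P(all 6 different) = 10/10 · 9/10 · ··· · 5/10 = 189/1250.
P(at least two equal) = 1 − 189/1250 = 1061/1250.

1061/1250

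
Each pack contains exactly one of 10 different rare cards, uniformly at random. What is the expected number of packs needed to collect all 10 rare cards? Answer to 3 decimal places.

29.290

After i distinct types are collected, each trial gives a new one with probability (10−i)/10, so the expected wait for the next new type is 10/(10−i).
E = 10/10 + 10/9 + 10/8 + 10/7 + 10/6 + 10/5 + 10/4 + 10/3 + 10/2 + 10/1 = 7381/252 ≈ 29.290.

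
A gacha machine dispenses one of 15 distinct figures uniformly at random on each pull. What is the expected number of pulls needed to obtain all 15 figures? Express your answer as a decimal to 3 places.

After i distinct types are collected, each trial gives a new one with probability (15−i)/15, so the expected wait for the next new type is 15/(15−i).
E = 15/15 + 15/14 + 15/13 + 15/12 + 15/11 + 15/10 + 15/9 + 15/8 + 15/7 + 15/6 + 15/5 + 15/4 + 15/3 + 15/2 + 15/1 = 1195757/24024 ≈ 49.773.

49.773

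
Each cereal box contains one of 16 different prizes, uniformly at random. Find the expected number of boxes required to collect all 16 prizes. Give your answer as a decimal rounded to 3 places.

After i distinct types are collected, each trial gives a new one with probability (16−i)/16, so the expected wait for the next new type is 16/(16−i).
E = 16/16 + 16/15 + 16/14 + 16/13 + 16/12 + 16/11 + 16/10 + 16/9 + 16/8 + 16/7 + 16/6 + 16/5 + 16/4 + 16/3 + 16/2 + 16/1 = 2436559/45045 ≈ 54.092.

54.092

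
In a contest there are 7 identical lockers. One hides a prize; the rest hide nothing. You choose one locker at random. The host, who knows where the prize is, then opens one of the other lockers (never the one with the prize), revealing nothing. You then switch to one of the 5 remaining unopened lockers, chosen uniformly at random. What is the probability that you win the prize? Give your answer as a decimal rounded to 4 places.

Your original locker holds the prize with probability 1/7, so the other 6 collectively hold it with probability 6/7.
The host can always find an empty locker to open, so this doesn't change that 6/7; it is now spread over the 5 remaining unopened lockers.
P(win by switching) = (6/7) · (1/5) = 6/35 ≈ 0.1714.

0.1714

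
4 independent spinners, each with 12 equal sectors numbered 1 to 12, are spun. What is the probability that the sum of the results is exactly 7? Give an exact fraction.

5/5184

There are 12^4 = 20736 equally likely outcomes.
The number of ordered 4-tuples from {1,…,12} summing to 7 is 20.
P(sum = 7) = 20/20736 = 5/5184.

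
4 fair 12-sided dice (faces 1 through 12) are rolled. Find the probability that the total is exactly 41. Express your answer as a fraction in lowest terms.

There are 12^4 = 20736 equally likely outcomes.
The number of ordered 4-tuples from {1,…,12} summing to 41 is 120.
P(sum = 41) = 120/20736 = 5/864.

5/864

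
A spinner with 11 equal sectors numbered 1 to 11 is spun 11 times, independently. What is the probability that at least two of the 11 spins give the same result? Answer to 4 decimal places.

0.9999

P(all 11 different) = 11/11 · 10/11 · ··· · 1/11 ≈ 0.0001.
P(at least two equal) = 1 − 0.0001 = 0.9999.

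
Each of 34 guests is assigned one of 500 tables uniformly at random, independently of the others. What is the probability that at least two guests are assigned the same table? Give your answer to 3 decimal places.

It's easier to compute the probability that all 34 are distinct.
P(all distinct) = 500/500 · 499/500 · ··· · 467/500 ≈ 0.317.
So the probability of at least one match is 1 − 0.317 = 0.683.

0.683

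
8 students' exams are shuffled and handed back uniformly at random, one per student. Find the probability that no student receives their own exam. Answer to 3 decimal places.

This is the derangement probability: permutations of 8 with no fixed point.
D(8) = 8! · (1 − 1/1! + 1/2! − ··· + (−1)^8/8!) = 14833.
P = 14833/40320 = 2119/5760 ≈ 0.368.

0.368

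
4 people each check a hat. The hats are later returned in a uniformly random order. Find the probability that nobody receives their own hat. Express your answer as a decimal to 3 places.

This is the derangement probability: permutations of 4 with no fixed point.
D(4) = 4! · (1 − 1/1! + 1/2! − ··· + (−1)^4/4!) = 9.
P = 9/24 = 3/8 ≈ 0.375.

0.375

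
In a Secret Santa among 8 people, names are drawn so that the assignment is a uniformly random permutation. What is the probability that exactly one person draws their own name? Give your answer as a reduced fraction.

103/280

Choose which one is fixed: C(8,1) = 8 ways.
The remaining 7 must have no fixed point: D(7) = 1854.
P = 8·1854/40320 = 103/280.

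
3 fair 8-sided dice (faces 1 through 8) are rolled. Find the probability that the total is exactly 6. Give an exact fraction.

5/256

There are 8^3 = 512 equally likely outcomes.
The number of ordered 3-tuples from {1,…,8} summing to 6 is 10.
P(sum = 6) = 10/512 = 5/256.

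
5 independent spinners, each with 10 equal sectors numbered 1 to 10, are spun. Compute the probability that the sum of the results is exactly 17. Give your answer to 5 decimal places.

0.01745

There are 10^5 = 100000 equally likely outcomes.
The number of ordered 5-tuples from {1,…,10} summing to 17 is 1745.
P(sum = 17) = 1745/100000 = 349/20000 ≈ 0.01745.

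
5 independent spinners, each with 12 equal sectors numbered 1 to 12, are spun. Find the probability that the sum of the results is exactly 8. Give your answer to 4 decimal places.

There are 12^5 = 248832 equally likely outcomes.
The number of ordered 5-tuples from {1,…,12} summing to 8 is 35.
P(sum = 8) = 35/248832 ≈ 0.0001.

0.0001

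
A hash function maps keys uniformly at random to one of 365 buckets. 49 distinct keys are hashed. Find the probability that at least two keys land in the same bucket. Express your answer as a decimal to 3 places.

It's easier to compute the probability that all 49 are distinct.
P(all distinct) = 365/365 · 364/365 · ··· · 317/365 ≈ 0.034.
So the probability of at least one match is 1 − 0.034 = 0.966.

0.966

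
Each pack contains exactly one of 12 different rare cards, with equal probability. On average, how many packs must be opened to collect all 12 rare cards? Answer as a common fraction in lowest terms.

After i distinct types are collected, each trial gives a new one with probability (12−i)/12, so the expected wait for the next new type is 12/(12−i).
E = 12/12 + 12/11 + 12/10 + 12/9 + 12/8 + 12/7 + 12/6 + 12/5 + 12/4 + 12/3 + 12/2 + 12/1 = 86021/2310.

86021/2310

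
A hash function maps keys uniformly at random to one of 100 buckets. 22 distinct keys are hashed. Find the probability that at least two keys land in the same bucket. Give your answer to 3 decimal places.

0.918

It's easier to compute the probability that all 22 are distinct.
P(all distinct) = 100/100 · 99/100 · ··· · 79/100 ≈ 0.082.
So the probability of at least one match is 1 − 0.082 = 0.918.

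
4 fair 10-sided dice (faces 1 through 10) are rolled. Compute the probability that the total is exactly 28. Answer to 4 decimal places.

0.0415

There are 10^4 = 10000 equally likely outcomes.
The number of ordered 4-tuples from {1,…,10} summing to 28 is 415.
P(sum = 28) = 415/10000 = 83/2000 ≈ 0.0415.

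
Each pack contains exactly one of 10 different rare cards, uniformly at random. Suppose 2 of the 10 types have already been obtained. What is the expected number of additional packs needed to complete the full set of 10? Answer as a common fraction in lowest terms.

761/28

Starting from 2 distinct types, each trial gives a new one with probability (10−i)/10 when i types are held, so the wait for the next new type is 10/(10−i).
E = 10/8 + 10/7 + 10/6 + 10/5 + 10/4 + 10/3 + 10/2 + 10/1 = 761/28.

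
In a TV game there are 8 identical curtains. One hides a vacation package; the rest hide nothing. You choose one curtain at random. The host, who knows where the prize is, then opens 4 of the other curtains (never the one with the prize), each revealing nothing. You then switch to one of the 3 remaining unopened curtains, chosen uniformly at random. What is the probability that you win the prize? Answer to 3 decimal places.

Your original curtain holds the prize with probability 1/8, so the other 7 collectively hold it with probability 7/8.
The host can always find 4 empty curtains to open, so the reveals don't change that 7/8; it is now spread over the 3 remaining unopened curtains.
P(win by switching) = (7/8) · (1/3) = 7/24 ≈ 0.292.

0.292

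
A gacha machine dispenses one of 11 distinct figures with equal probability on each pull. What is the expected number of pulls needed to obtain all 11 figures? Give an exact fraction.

83711/2520

After i distinct types are collected, each trial gives a new one with probability (11−i)/11, so the expected wait for the next new type is 11/(11−i).
E = 11/11 + 11/10 + 11/9 + 11/8 + 11/7 + 11/6 + 11/5 + 11/4 + 11/3 + 11/2 + 11/1 = 83711/2520.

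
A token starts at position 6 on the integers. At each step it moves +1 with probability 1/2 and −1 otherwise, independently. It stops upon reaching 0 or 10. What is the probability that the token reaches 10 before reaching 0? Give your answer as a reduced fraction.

3/5

With a fair step, P(i) = ½P(i−1) + ½P(i+1) with P(0)=0, P(10)=1 has the linear solution P(i) = i/10.
P(6) = 6/10 = 3/5.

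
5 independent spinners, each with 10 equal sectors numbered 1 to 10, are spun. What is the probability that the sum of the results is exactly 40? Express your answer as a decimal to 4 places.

There are 10^5 = 100000 equally likely outcomes.
The number of ordered 5-tuples from {1,…,10} summing to 40 is 996.
P(sum = 40) = 996/100000 = 249/25000 ≈ 0.0100.

0.0100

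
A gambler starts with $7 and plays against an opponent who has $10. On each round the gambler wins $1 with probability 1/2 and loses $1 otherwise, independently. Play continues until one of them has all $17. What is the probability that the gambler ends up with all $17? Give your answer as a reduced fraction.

With a fair step, P(i) = ½P(i−1) + ½P(i+1) with P(0)=0, P(17)=1 has the linear solution P(i) = i/17.
P(7) = 7/17.

7/17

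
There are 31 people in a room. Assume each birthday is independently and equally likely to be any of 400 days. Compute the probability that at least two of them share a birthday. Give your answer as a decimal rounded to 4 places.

It's easier to compute the probability that all 31 are distinct.
P(all distinct) = 400/400 · 399/400 · ··· · 370/400 ≈ 0.3032.
So the probability of at least one match is 1 − 0.3032 = 0.6968.

0.6968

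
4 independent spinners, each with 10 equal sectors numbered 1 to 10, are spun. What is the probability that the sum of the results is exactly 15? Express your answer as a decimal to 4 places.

0.0348

There are 10^4 = 10000 equally likely outcomes.
The number of ordered 4-tuples from {1,…,10} summing to 15 is 348.
P(sum = 15) = 348/10000 = 87/2500 ≈ 0.0348.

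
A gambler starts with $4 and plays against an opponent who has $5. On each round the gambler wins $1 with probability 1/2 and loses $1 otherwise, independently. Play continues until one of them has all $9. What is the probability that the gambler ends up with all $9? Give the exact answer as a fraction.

4/9

With a fair step, P(i) = ½P(i−1) + ½P(i+1) with P(0)=0, P(9)=1 has the linear solution P(i) = i/9.
P(4) = 4/9.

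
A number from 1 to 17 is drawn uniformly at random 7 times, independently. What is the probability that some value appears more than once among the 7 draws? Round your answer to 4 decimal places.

P(all 7 different) = 17/17 · 16/17 · ··· · 11/17 ≈ 0.2389.
P(at least two equal) = 1 − 0.2389 = 0.7611.

0.7611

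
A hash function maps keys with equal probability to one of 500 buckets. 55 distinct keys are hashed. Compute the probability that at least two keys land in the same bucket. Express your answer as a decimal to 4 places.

0.9542

It's easier to compute the probability that all 55 are distinct.
P(all distinct) = 500/500 · 499/500 · ··· · 446/500 ≈ 0.0458.
So the probability of at least one match is 1 − 0.0458 = 0.9542.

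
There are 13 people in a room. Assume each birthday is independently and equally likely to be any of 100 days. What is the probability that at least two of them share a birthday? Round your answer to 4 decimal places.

It's easier to compute the probability that all 13 are distinct.
P(all distinct) = 100/100 · 99/100 · ··· · 88/100 ≈ 0.4428.
So the probability of at least one match is 1 − 0.4428 = 0.5572.

0.5572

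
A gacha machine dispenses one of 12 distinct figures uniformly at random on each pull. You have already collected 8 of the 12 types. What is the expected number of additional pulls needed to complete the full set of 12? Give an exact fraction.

Starting from 8 distinct types, each trial gives a new one with probability (12−i)/12 when i types are held, so the wait for the next new type is 12/(12−i).
E = 12/4 + 12/3 + 12/2 + 12/1 = 25.

25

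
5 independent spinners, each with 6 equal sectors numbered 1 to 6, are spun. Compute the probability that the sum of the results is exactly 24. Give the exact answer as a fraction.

205/7776

There are 6^5 = 7776 equally likely outcomes.
The number of ordered 5-tuples from {1,…,6} summing to 24 is 205.
P(sum = 24) = 205/7776.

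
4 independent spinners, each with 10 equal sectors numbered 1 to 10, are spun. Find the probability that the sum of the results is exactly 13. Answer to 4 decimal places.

0.0220

There are 10^4 = 10000 equally likely outcomes.
The number of ordered 4-tuples from {1,…,10} summing to 13 is 220.
P(sum = 13) = 220/10000 = 11/500 ≈ 0.0220.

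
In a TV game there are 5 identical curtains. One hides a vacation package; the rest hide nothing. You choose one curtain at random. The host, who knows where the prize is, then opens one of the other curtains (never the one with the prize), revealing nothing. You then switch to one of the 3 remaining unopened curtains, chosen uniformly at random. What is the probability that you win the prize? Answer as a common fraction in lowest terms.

Your original curtain holds the prize with probability 1/5, so the other 4 collectively hold it with probability 4/5.
The host can always find an empty curtain to open, so this doesn't change that 4/5; it is now spread over the 3 remaining unopened curtains.
P(win by switching) = (4/5) · (1/3) = 4/15.

4/15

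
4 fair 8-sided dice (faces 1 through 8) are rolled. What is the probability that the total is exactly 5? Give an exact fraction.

1/1024

There are 8^4 = 4096 equally likely outcomes.
The number of ordered 4-tuples from {1,…,8} summing to 5 is 4.
P(sum = 5) = 4/4096 = 1/1024.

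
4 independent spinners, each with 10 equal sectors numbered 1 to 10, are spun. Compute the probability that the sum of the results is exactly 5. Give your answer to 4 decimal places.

There are 10^4 = 10000 equally likely outcomes.
The number of ordered 4-tuples from {1,…,10} summing to 5 is 4.
P(sum = 5) = 4/10000 = 1/2500 ≈ 0.0004.

0.0004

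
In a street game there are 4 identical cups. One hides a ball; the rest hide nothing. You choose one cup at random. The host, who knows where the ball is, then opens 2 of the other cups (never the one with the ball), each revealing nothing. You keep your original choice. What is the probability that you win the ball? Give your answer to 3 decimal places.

0.250

The host can always open 2 empty cups regardless of your choice, so the reveals give no information about your original cup.
P(win by staying) = 1/4 ≈ 0.250.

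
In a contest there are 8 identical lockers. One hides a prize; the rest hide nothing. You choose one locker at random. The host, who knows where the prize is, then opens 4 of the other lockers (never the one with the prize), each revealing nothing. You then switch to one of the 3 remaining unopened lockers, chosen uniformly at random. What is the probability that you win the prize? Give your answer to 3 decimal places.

Your original locker holds the prize with probability 1/8, so the other 7 collectively hold it with probability 7/8.
The host can always find 4 empty lockers to open, so the reveals don't change that 7/8; it is now spread over the 3 remaining unopened lockers.
P(win by switching) = (7/8) · (1/3) = 7/24 ≈ 0.292.

0.292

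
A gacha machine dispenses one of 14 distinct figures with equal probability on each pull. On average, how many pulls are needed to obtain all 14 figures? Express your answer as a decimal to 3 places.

After i distinct types are collected, each trial gives a new one with probability (14−i)/14, so the expected wait for the next new type is 14/(14−i).
E = 14/14 + 14/13 + 14/12 + 14/11 + 14/10 + 14/9 + 14/8 + 14/7 + 14/6 + 14/5 + 14/4 + 14/3 + 14/2 + 14/1 = 1171733/25740 ≈ 45.522.

45.522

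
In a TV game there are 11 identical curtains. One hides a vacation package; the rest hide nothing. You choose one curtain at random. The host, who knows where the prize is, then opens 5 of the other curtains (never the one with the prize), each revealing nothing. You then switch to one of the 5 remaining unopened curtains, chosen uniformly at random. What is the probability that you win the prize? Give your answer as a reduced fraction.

2/11

Your original curtain holds the prize with probability 1/11, so the other 10 collectively hold it with probability 10/11.
The host can always find 5 empty curtains to open, so the reveals don't change that 10/11; it is now spread over the 5 remaining unopened curtains.
P(win by switching) = (10/11) · (1/5) = 2/11.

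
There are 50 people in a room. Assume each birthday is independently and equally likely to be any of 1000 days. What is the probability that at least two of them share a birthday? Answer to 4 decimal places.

0.7123

It's easier to compute the probability that all 50 are distinct.
P(all distinct) = 1000/1000 · 999/1000 · ··· · 951/1000 ≈ 0.2877.
So the probability of at least one match is 1 − 0.2877 = 0.7123.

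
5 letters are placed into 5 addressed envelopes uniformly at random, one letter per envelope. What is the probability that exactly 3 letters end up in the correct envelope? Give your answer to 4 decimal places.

0.0833

Choose which 3 of the 5 are fixed: C(5,3) = 10 ways.
The remaining 2 must have no fixed point: D(2) = 1.
P = 10·1/120 = 1/12 ≈ 0.0833.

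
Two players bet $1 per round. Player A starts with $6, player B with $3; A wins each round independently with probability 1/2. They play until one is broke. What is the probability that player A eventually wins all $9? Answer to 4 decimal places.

With a fair step, P(i) = ½P(i−1) + ½P(i+1) with P(0)=0, P(9)=1 has the linear solution P(i) = i/9.
P(6) = 6/9 = 2/3 ≈ 0.6667.

0.6667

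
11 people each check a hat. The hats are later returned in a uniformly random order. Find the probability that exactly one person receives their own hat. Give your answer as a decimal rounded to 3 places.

0.368

Choose which one is fixed: C(11,1) = 11 ways.
The remaining 10 must have no fixed point: D(10) = 1334961.
P = 11·1334961/39916800 = 16481/44800 ≈ 0.368.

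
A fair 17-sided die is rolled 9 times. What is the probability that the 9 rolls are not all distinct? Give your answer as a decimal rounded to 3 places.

0.926

P(all 9 different) = 17/17 · 16/17 · ··· · 9/17 ≈ 0.074.
P(at least two equal) = 1 − 0.074 = 0.926.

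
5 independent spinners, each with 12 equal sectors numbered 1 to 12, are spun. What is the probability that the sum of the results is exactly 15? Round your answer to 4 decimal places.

0.0040

There are 12^5 = 248832 equally likely outcomes.
The number of ordered 5-tuples from {1,…,12} summing to 15 is 1001.
P(sum = 15) = 1001/248832 ≈ 0.0040.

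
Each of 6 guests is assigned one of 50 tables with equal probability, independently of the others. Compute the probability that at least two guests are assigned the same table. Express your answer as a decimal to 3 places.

0.268

It's easier to compute the probability that all 6 are distinct.
P(all distinct) = 50/50 · 49/50 · ··· · 45/50 ≈ 0.732.
So the probability of at least one match is 1 − 0.732 = 0.268.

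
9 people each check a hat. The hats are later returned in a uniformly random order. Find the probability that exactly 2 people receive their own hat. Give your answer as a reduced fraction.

103/560

Choose which 2 of the 9 are fixed: C(9,2) = 36 ways.
The remaining 7 must have no fixed point: D(7) = 1854.
P = 36·1854/362880 = 103/560.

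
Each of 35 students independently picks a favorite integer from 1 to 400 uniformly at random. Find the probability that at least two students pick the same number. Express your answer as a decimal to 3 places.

It's easier to compute the probability that all 35 are distinct.
P(all distinct) = 400/400 · 399/400 · ··· · 366/400 ≈ 0.216.
So the probability of at least one match is 1 − 0.216 = 0.784.

0.784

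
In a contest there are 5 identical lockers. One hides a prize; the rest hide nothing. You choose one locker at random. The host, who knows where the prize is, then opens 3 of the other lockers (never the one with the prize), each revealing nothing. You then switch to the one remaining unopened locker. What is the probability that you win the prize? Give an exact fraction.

4/5

Your original locker holds the prize with probability 1/5, so the other 4 collectively hold it with probability 4/5.
The host can always find 3 empty lockers to open, so the reveals don't change that 4/5; it is now spread over the 1 remaining unopened locker.
P(win by switching) = (4/5) · (1/1) = 4/5.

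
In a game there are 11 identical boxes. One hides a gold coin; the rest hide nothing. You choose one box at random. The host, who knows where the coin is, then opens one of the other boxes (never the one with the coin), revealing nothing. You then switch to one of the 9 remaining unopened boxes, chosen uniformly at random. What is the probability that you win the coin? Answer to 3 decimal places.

0.101

Your original box holds the coin with probability 1/11, so the other 10 collectively hold it with probability 10/11.
The host can always find an empty box to open, so this doesn't change that 10/11; it is now spread over the 9 remaining unopened boxes.
P(win by switching) = (10/11) · (1/9) = 10/99 ≈ 0.101.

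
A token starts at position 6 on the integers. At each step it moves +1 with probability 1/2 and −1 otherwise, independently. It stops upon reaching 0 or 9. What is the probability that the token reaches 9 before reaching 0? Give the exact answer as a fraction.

With a fair step, P(i) = ½P(i−1) + ½P(i+1) with P(0)=0, P(9)=1 has the linear solution P(i) = i/9.
P(6) = 6/9 = 2/3.

2/3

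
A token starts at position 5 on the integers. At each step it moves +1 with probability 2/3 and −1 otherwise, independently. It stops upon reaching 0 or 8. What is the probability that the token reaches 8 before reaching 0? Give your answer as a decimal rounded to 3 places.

0.973

Let r = q/p = (1/3)/(2/3) = 1/2. The recurrence P(i) = p·P(i+1) + q·P(i−1) with P(0)=0, P(8)=1 gives P(i) = (1 − r^i)/(1 − r^8).
P(5) = (1 − (1/2)^5) / (1 − (1/2)^8) = 248/255 ≈ 0.973.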